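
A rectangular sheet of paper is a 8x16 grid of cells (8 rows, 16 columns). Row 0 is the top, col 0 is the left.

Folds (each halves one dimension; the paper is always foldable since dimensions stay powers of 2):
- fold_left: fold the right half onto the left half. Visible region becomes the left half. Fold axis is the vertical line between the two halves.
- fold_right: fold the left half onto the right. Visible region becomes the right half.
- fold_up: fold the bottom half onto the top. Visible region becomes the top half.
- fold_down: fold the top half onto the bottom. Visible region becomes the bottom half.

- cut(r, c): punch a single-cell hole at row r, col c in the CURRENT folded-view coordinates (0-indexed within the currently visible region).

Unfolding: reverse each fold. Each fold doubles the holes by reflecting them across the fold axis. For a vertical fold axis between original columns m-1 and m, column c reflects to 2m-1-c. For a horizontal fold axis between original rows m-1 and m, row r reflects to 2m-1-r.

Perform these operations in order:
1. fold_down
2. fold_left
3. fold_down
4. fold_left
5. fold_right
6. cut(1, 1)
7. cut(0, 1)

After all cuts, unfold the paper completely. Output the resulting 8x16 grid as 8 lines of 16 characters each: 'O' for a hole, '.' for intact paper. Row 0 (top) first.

Answer: O..OO..OO..OO..O
O..OO..OO..OO..O
O..OO..OO..OO..O
O..OO..OO..OO..O
O..OO..OO..OO..O
O..OO..OO..OO..O
O..OO..OO..OO..O
O..OO..OO..OO..O

Derivation:
Op 1 fold_down: fold axis h@4; visible region now rows[4,8) x cols[0,16) = 4x16
Op 2 fold_left: fold axis v@8; visible region now rows[4,8) x cols[0,8) = 4x8
Op 3 fold_down: fold axis h@6; visible region now rows[6,8) x cols[0,8) = 2x8
Op 4 fold_left: fold axis v@4; visible region now rows[6,8) x cols[0,4) = 2x4
Op 5 fold_right: fold axis v@2; visible region now rows[6,8) x cols[2,4) = 2x2
Op 6 cut(1, 1): punch at orig (7,3); cuts so far [(7, 3)]; region rows[6,8) x cols[2,4) = 2x2
Op 7 cut(0, 1): punch at orig (6,3); cuts so far [(6, 3), (7, 3)]; region rows[6,8) x cols[2,4) = 2x2
Unfold 1 (reflect across v@2): 4 holes -> [(6, 0), (6, 3), (7, 0), (7, 3)]
Unfold 2 (reflect across v@4): 8 holes -> [(6, 0), (6, 3), (6, 4), (6, 7), (7, 0), (7, 3), (7, 4), (7, 7)]
Unfold 3 (reflect across h@6): 16 holes -> [(4, 0), (4, 3), (4, 4), (4, 7), (5, 0), (5, 3), (5, 4), (5, 7), (6, 0), (6, 3), (6, 4), (6, 7), (7, 0), (7, 3), (7, 4), (7, 7)]
Unfold 4 (reflect across v@8): 32 holes -> [(4, 0), (4, 3), (4, 4), (4, 7), (4, 8), (4, 11), (4, 12), (4, 15), (5, 0), (5, 3), (5, 4), (5, 7), (5, 8), (5, 11), (5, 12), (5, 15), (6, 0), (6, 3), (6, 4), (6, 7), (6, 8), (6, 11), (6, 12), (6, 15), (7, 0), (7, 3), (7, 4), (7, 7), (7, 8), (7, 11), (7, 12), (7, 15)]
Unfold 5 (reflect across h@4): 64 holes -> [(0, 0), (0, 3), (0, 4), (0, 7), (0, 8), (0, 11), (0, 12), (0, 15), (1, 0), (1, 3), (1, 4), (1, 7), (1, 8), (1, 11), (1, 12), (1, 15), (2, 0), (2, 3), (2, 4), (2, 7), (2, 8), (2, 11), (2, 12), (2, 15), (3, 0), (3, 3), (3, 4), (3, 7), (3, 8), (3, 11), (3, 12), (3, 15), (4, 0), (4, 3), (4, 4), (4, 7), (4, 8), (4, 11), (4, 12), (4, 15), (5, 0), (5, 3), (5, 4), (5, 7), (5, 8), (5, 11), (5, 12), (5, 15), (6, 0), (6, 3), (6, 4), (6, 7), (6, 8), (6, 11), (6, 12), (6, 15), (7, 0), (7, 3), (7, 4), (7, 7), (7, 8), (7, 11), (7, 12), (7, 15)]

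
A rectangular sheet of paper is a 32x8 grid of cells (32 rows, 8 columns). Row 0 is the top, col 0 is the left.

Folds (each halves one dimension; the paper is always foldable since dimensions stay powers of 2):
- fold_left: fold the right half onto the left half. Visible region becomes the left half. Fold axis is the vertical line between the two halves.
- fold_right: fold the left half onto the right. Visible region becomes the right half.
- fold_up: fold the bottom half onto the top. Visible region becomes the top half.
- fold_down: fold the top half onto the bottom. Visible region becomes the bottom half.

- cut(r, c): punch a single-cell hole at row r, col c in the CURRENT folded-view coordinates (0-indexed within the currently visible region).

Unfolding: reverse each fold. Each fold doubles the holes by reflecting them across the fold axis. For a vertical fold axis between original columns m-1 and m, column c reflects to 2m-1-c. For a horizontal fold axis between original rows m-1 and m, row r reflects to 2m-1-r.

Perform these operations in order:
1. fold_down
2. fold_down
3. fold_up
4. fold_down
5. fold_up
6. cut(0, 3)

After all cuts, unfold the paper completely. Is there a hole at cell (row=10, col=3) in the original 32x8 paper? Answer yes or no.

Answer: yes

Derivation:
Op 1 fold_down: fold axis h@16; visible region now rows[16,32) x cols[0,8) = 16x8
Op 2 fold_down: fold axis h@24; visible region now rows[24,32) x cols[0,8) = 8x8
Op 3 fold_up: fold axis h@28; visible region now rows[24,28) x cols[0,8) = 4x8
Op 4 fold_down: fold axis h@26; visible region now rows[26,28) x cols[0,8) = 2x8
Op 5 fold_up: fold axis h@27; visible region now rows[26,27) x cols[0,8) = 1x8
Op 6 cut(0, 3): punch at orig (26,3); cuts so far [(26, 3)]; region rows[26,27) x cols[0,8) = 1x8
Unfold 1 (reflect across h@27): 2 holes -> [(26, 3), (27, 3)]
Unfold 2 (reflect across h@26): 4 holes -> [(24, 3), (25, 3), (26, 3), (27, 3)]
Unfold 3 (reflect across h@28): 8 holes -> [(24, 3), (25, 3), (26, 3), (27, 3), (28, 3), (29, 3), (30, 3), (31, 3)]
Unfold 4 (reflect across h@24): 16 holes -> [(16, 3), (17, 3), (18, 3), (19, 3), (20, 3), (21, 3), (22, 3), (23, 3), (24, 3), (25, 3), (26, 3), (27, 3), (28, 3), (29, 3), (30, 3), (31, 3)]
Unfold 5 (reflect across h@16): 32 holes -> [(0, 3), (1, 3), (2, 3), (3, 3), (4, 3), (5, 3), (6, 3), (7, 3), (8, 3), (9, 3), (10, 3), (11, 3), (12, 3), (13, 3), (14, 3), (15, 3), (16, 3), (17, 3), (18, 3), (19, 3), (20, 3), (21, 3), (22, 3), (23, 3), (24, 3), (25, 3), (26, 3), (27, 3), (28, 3), (29, 3), (30, 3), (31, 3)]
Holes: [(0, 3), (1, 3), (2, 3), (3, 3), (4, 3), (5, 3), (6, 3), (7, 3), (8, 3), (9, 3), (10, 3), (11, 3), (12, 3), (13, 3), (14, 3), (15, 3), (16, 3), (17, 3), (18, 3), (19, 3), (20, 3), (21, 3), (22, 3), (23, 3), (24, 3), (25, 3), (26, 3), (27, 3), (28, 3), (29, 3), (30, 3), (31, 3)]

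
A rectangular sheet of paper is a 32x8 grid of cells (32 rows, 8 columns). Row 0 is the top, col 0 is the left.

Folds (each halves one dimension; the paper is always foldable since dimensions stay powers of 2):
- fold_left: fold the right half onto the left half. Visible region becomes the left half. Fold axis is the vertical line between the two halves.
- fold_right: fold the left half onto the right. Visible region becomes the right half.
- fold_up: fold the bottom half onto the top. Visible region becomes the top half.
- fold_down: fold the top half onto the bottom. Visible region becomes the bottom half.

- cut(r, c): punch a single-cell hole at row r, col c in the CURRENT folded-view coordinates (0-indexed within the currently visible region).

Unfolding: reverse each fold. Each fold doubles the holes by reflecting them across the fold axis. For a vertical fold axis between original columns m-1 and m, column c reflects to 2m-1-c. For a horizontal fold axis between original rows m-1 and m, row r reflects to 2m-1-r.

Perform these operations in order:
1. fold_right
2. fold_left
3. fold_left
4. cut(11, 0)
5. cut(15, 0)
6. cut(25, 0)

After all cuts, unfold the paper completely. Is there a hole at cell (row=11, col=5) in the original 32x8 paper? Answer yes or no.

Op 1 fold_right: fold axis v@4; visible region now rows[0,32) x cols[4,8) = 32x4
Op 2 fold_left: fold axis v@6; visible region now rows[0,32) x cols[4,6) = 32x2
Op 3 fold_left: fold axis v@5; visible region now rows[0,32) x cols[4,5) = 32x1
Op 4 cut(11, 0): punch at orig (11,4); cuts so far [(11, 4)]; region rows[0,32) x cols[4,5) = 32x1
Op 5 cut(15, 0): punch at orig (15,4); cuts so far [(11, 4), (15, 4)]; region rows[0,32) x cols[4,5) = 32x1
Op 6 cut(25, 0): punch at orig (25,4); cuts so far [(11, 4), (15, 4), (25, 4)]; region rows[0,32) x cols[4,5) = 32x1
Unfold 1 (reflect across v@5): 6 holes -> [(11, 4), (11, 5), (15, 4), (15, 5), (25, 4), (25, 5)]
Unfold 2 (reflect across v@6): 12 holes -> [(11, 4), (11, 5), (11, 6), (11, 7), (15, 4), (15, 5), (15, 6), (15, 7), (25, 4), (25, 5), (25, 6), (25, 7)]
Unfold 3 (reflect across v@4): 24 holes -> [(11, 0), (11, 1), (11, 2), (11, 3), (11, 4), (11, 5), (11, 6), (11, 7), (15, 0), (15, 1), (15, 2), (15, 3), (15, 4), (15, 5), (15, 6), (15, 7), (25, 0), (25, 1), (25, 2), (25, 3), (25, 4), (25, 5), (25, 6), (25, 7)]
Holes: [(11, 0), (11, 1), (11, 2), (11, 3), (11, 4), (11, 5), (11, 6), (11, 7), (15, 0), (15, 1), (15, 2), (15, 3), (15, 4), (15, 5), (15, 6), (15, 7), (25, 0), (25, 1), (25, 2), (25, 3), (25, 4), (25, 5), (25, 6), (25, 7)]

Answer: yes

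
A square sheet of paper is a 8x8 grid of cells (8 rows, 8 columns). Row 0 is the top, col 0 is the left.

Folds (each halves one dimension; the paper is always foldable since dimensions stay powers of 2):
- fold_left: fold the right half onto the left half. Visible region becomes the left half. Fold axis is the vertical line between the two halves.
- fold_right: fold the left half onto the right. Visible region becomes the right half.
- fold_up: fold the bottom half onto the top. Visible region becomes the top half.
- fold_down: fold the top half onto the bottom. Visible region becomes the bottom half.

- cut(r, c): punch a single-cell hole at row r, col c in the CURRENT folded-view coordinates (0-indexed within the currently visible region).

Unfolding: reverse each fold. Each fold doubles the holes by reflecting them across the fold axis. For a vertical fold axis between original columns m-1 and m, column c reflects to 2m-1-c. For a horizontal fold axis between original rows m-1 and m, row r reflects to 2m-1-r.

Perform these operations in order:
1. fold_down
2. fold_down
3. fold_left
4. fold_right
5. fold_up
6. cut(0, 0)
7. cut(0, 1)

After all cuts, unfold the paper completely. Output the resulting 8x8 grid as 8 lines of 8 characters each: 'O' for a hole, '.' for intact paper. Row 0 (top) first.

Answer: OOOOOOOO
OOOOOOOO
OOOOOOOO
OOOOOOOO
OOOOOOOO
OOOOOOOO
OOOOOOOO
OOOOOOOO

Derivation:
Op 1 fold_down: fold axis h@4; visible region now rows[4,8) x cols[0,8) = 4x8
Op 2 fold_down: fold axis h@6; visible region now rows[6,8) x cols[0,8) = 2x8
Op 3 fold_left: fold axis v@4; visible region now rows[6,8) x cols[0,4) = 2x4
Op 4 fold_right: fold axis v@2; visible region now rows[6,8) x cols[2,4) = 2x2
Op 5 fold_up: fold axis h@7; visible region now rows[6,7) x cols[2,4) = 1x2
Op 6 cut(0, 0): punch at orig (6,2); cuts so far [(6, 2)]; region rows[6,7) x cols[2,4) = 1x2
Op 7 cut(0, 1): punch at orig (6,3); cuts so far [(6, 2), (6, 3)]; region rows[6,7) x cols[2,4) = 1x2
Unfold 1 (reflect across h@7): 4 holes -> [(6, 2), (6, 3), (7, 2), (7, 3)]
Unfold 2 (reflect across v@2): 8 holes -> [(6, 0), (6, 1), (6, 2), (6, 3), (7, 0), (7, 1), (7, 2), (7, 3)]
Unfold 3 (reflect across v@4): 16 holes -> [(6, 0), (6, 1), (6, 2), (6, 3), (6, 4), (6, 5), (6, 6), (6, 7), (7, 0), (7, 1), (7, 2), (7, 3), (7, 4), (7, 5), (7, 6), (7, 7)]
Unfold 4 (reflect across h@6): 32 holes -> [(4, 0), (4, 1), (4, 2), (4, 3), (4, 4), (4, 5), (4, 6), (4, 7), (5, 0), (5, 1), (5, 2), (5, 3), (5, 4), (5, 5), (5, 6), (5, 7), (6, 0), (6, 1), (6, 2), (6, 3), (6, 4), (6, 5), (6, 6), (6, 7), (7, 0), (7, 1), (7, 2), (7, 3), (7, 4), (7, 5), (7, 6), (7, 7)]
Unfold 5 (reflect across h@4): 64 holes -> [(0, 0), (0, 1), (0, 2), (0, 3), (0, 4), (0, 5), (0, 6), (0, 7), (1, 0), (1, 1), (1, 2), (1, 3), (1, 4), (1, 5), (1, 6), (1, 7), (2, 0), (2, 1), (2, 2), (2, 3), (2, 4), (2, 5), (2, 6), (2, 7), (3, 0), (3, 1), (3, 2), (3, 3), (3, 4), (3, 5), (3, 6), (3, 7), (4, 0), (4, 1), (4, 2), (4, 3), (4, 4), (4, 5), (4, 6), (4, 7), (5, 0), (5, 1), (5, 2), (5, 3), (5, 4), (5, 5), (5, 6), (5, 7), (6, 0), (6, 1), (6, 2), (6, 3), (6, 4), (6, 5), (6, 6), (6, 7), (7, 0), (7, 1), (7, 2), (7, 3), (7, 4), (7, 5), (7, 6), (7, 7)]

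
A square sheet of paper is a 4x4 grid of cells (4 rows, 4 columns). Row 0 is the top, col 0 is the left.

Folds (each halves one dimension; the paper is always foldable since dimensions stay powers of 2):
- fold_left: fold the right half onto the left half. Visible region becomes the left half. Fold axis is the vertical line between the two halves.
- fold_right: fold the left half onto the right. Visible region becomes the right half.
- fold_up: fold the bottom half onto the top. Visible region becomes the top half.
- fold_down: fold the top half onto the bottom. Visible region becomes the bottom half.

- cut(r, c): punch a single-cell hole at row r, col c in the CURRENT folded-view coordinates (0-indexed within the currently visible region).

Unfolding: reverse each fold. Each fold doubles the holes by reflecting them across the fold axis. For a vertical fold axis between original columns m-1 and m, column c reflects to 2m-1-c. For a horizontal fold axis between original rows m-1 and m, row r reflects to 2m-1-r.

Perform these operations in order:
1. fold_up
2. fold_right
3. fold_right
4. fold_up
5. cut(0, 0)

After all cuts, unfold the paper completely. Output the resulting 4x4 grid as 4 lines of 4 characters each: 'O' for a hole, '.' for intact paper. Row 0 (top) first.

Op 1 fold_up: fold axis h@2; visible region now rows[0,2) x cols[0,4) = 2x4
Op 2 fold_right: fold axis v@2; visible region now rows[0,2) x cols[2,4) = 2x2
Op 3 fold_right: fold axis v@3; visible region now rows[0,2) x cols[3,4) = 2x1
Op 4 fold_up: fold axis h@1; visible region now rows[0,1) x cols[3,4) = 1x1
Op 5 cut(0, 0): punch at orig (0,3); cuts so far [(0, 3)]; region rows[0,1) x cols[3,4) = 1x1
Unfold 1 (reflect across h@1): 2 holes -> [(0, 3), (1, 3)]
Unfold 2 (reflect across v@3): 4 holes -> [(0, 2), (0, 3), (1, 2), (1, 3)]
Unfold 3 (reflect across v@2): 8 holes -> [(0, 0), (0, 1), (0, 2), (0, 3), (1, 0), (1, 1), (1, 2), (1, 3)]
Unfold 4 (reflect across h@2): 16 holes -> [(0, 0), (0, 1), (0, 2), (0, 3), (1, 0), (1, 1), (1, 2), (1, 3), (2, 0), (2, 1), (2, 2), (2, 3), (3, 0), (3, 1), (3, 2), (3, 3)]

Answer: OOOO
OOOO
OOOO
OOOO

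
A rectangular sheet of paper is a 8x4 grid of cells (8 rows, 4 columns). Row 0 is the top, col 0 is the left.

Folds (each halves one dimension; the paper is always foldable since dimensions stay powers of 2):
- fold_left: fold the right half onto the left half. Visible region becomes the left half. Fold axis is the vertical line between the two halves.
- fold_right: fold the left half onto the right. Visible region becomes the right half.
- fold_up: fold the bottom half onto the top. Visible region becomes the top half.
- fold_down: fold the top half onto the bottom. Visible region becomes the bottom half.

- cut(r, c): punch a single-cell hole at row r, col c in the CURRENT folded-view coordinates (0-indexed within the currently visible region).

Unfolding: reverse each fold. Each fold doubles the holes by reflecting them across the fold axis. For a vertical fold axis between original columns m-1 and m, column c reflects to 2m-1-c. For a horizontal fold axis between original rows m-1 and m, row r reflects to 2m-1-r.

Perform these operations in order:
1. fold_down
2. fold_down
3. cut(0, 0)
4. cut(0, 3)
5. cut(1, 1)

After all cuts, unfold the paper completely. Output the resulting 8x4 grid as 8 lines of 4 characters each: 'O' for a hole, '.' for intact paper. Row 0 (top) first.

Answer: .O..
O..O
O..O
.O..
.O..
O..O
O..O
.O..

Derivation:
Op 1 fold_down: fold axis h@4; visible region now rows[4,8) x cols[0,4) = 4x4
Op 2 fold_down: fold axis h@6; visible region now rows[6,8) x cols[0,4) = 2x4
Op 3 cut(0, 0): punch at orig (6,0); cuts so far [(6, 0)]; region rows[6,8) x cols[0,4) = 2x4
Op 4 cut(0, 3): punch at orig (6,3); cuts so far [(6, 0), (6, 3)]; region rows[6,8) x cols[0,4) = 2x4
Op 5 cut(1, 1): punch at orig (7,1); cuts so far [(6, 0), (6, 3), (7, 1)]; region rows[6,8) x cols[0,4) = 2x4
Unfold 1 (reflect across h@6): 6 holes -> [(4, 1), (5, 0), (5, 3), (6, 0), (6, 3), (7, 1)]
Unfold 2 (reflect across h@4): 12 holes -> [(0, 1), (1, 0), (1, 3), (2, 0), (2, 3), (3, 1), (4, 1), (5, 0), (5, 3), (6, 0), (6, 3), (7, 1)]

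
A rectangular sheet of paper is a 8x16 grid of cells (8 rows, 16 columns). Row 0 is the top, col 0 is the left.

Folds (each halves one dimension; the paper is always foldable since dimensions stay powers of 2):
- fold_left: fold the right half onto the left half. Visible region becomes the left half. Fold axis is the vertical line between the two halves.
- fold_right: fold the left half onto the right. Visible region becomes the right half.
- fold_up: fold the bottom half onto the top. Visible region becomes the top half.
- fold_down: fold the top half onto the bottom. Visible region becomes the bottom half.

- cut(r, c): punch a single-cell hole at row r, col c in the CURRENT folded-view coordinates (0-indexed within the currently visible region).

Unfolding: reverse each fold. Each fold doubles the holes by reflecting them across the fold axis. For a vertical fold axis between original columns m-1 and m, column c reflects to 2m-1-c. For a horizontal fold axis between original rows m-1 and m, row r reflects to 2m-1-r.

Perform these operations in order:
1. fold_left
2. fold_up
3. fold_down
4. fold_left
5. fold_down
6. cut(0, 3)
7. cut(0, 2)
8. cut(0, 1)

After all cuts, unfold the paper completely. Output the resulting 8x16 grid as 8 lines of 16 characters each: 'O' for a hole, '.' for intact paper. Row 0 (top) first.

Answer: .OOOOOO..OOOOOO.
.OOOOOO..OOOOOO.
.OOOOOO..OOOOOO.
.OOOOOO..OOOOOO.
.OOOOOO..OOOOOO.
.OOOOOO..OOOOOO.
.OOOOOO..OOOOOO.
.OOOOOO..OOOOOO.

Derivation:
Op 1 fold_left: fold axis v@8; visible region now rows[0,8) x cols[0,8) = 8x8
Op 2 fold_up: fold axis h@4; visible region now rows[0,4) x cols[0,8) = 4x8
Op 3 fold_down: fold axis h@2; visible region now rows[2,4) x cols[0,8) = 2x8
Op 4 fold_left: fold axis v@4; visible region now rows[2,4) x cols[0,4) = 2x4
Op 5 fold_down: fold axis h@3; visible region now rows[3,4) x cols[0,4) = 1x4
Op 6 cut(0, 3): punch at orig (3,3); cuts so far [(3, 3)]; region rows[3,4) x cols[0,4) = 1x4
Op 7 cut(0, 2): punch at orig (3,2); cuts so far [(3, 2), (3, 3)]; region rows[3,4) x cols[0,4) = 1x4
Op 8 cut(0, 1): punch at orig (3,1); cuts so far [(3, 1), (3, 2), (3, 3)]; region rows[3,4) x cols[0,4) = 1x4
Unfold 1 (reflect across h@3): 6 holes -> [(2, 1), (2, 2), (2, 3), (3, 1), (3, 2), (3, 3)]
Unfold 2 (reflect across v@4): 12 holes -> [(2, 1), (2, 2), (2, 3), (2, 4), (2, 5), (2, 6), (3, 1), (3, 2), (3, 3), (3, 4), (3, 5), (3, 6)]
Unfold 3 (reflect across h@2): 24 holes -> [(0, 1), (0, 2), (0, 3), (0, 4), (0, 5), (0, 6), (1, 1), (1, 2), (1, 3), (1, 4), (1, 5), (1, 6), (2, 1), (2, 2), (2, 3), (2, 4), (2, 5), (2, 6), (3, 1), (3, 2), (3, 3), (3, 4), (3, 5), (3, 6)]
Unfold 4 (reflect across h@4): 48 holes -> [(0, 1), (0, 2), (0, 3), (0, 4), (0, 5), (0, 6), (1, 1), (1, 2), (1, 3), (1, 4), (1, 5), (1, 6), (2, 1), (2, 2), (2, 3), (2, 4), (2, 5), (2, 6), (3, 1), (3, 2), (3, 3), (3, 4), (3, 5), (3, 6), (4, 1), (4, 2), (4, 3), (4, 4), (4, 5), (4, 6), (5, 1), (5, 2), (5, 3), (5, 4), (5, 5), (5, 6), (6, 1), (6, 2), (6, 3), (6, 4), (6, 5), (6, 6), (7, 1), (7, 2), (7, 3), (7, 4), (7, 5), (7, 6)]
Unfold 5 (reflect across v@8): 96 holes -> [(0, 1), (0, 2), (0, 3), (0, 4), (0, 5), (0, 6), (0, 9), (0, 10), (0, 11), (0, 12), (0, 13), (0, 14), (1, 1), (1, 2), (1, 3), (1, 4), (1, 5), (1, 6), (1, 9), (1, 10), (1, 11), (1, 12), (1, 13), (1, 14), (2, 1), (2, 2), (2, 3), (2, 4), (2, 5), (2, 6), (2, 9), (2, 10), (2, 11), (2, 12), (2, 13), (2, 14), (3, 1), (3, 2), (3, 3), (3, 4), (3, 5), (3, 6), (3, 9), (3, 10), (3, 11), (3, 12), (3, 13), (3, 14), (4, 1), (4, 2), (4, 3), (4, 4), (4, 5), (4, 6), (4, 9), (4, 10), (4, 11), (4, 12), (4, 13), (4, 14), (5, 1), (5, 2), (5, 3), (5, 4), (5, 5), (5, 6), (5, 9), (5, 10), (5, 11), (5, 12), (5, 13), (5, 14), (6, 1), (6, 2), (6, 3), (6, 4), (6, 5), (6, 6), (6, 9), (6, 10), (6, 11), (6, 12), (6, 13), (6, 14), (7, 1), (7, 2), (7, 3), (7, 4), (7, 5), (7, 6), (7, 9), (7, 10), (7, 11), (7, 12), (7, 13), (7, 14)]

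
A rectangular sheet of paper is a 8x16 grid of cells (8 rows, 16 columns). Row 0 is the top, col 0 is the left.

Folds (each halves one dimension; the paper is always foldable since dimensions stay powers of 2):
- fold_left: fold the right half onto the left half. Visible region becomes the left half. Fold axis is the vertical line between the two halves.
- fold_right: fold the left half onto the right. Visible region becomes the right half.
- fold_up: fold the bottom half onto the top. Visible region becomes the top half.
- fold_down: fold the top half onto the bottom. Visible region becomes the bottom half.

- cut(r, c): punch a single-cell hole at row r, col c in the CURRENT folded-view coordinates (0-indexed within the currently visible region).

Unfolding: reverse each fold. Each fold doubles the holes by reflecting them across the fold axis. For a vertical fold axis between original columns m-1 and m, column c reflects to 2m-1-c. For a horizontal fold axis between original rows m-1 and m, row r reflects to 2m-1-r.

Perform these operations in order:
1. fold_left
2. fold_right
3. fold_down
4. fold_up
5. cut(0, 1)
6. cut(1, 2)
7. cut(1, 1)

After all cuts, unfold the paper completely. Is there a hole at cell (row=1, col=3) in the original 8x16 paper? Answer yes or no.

Answer: no

Derivation:
Op 1 fold_left: fold axis v@8; visible region now rows[0,8) x cols[0,8) = 8x8
Op 2 fold_right: fold axis v@4; visible region now rows[0,8) x cols[4,8) = 8x4
Op 3 fold_down: fold axis h@4; visible region now rows[4,8) x cols[4,8) = 4x4
Op 4 fold_up: fold axis h@6; visible region now rows[4,6) x cols[4,8) = 2x4
Op 5 cut(0, 1): punch at orig (4,5); cuts so far [(4, 5)]; region rows[4,6) x cols[4,8) = 2x4
Op 6 cut(1, 2): punch at orig (5,6); cuts so far [(4, 5), (5, 6)]; region rows[4,6) x cols[4,8) = 2x4
Op 7 cut(1, 1): punch at orig (5,5); cuts so far [(4, 5), (5, 5), (5, 6)]; region rows[4,6) x cols[4,8) = 2x4
Unfold 1 (reflect across h@6): 6 holes -> [(4, 5), (5, 5), (5, 6), (6, 5), (6, 6), (7, 5)]
Unfold 2 (reflect across h@4): 12 holes -> [(0, 5), (1, 5), (1, 6), (2, 5), (2, 6), (3, 5), (4, 5), (5, 5), (5, 6), (6, 5), (6, 6), (7, 5)]
Unfold 3 (reflect across v@4): 24 holes -> [(0, 2), (0, 5), (1, 1), (1, 2), (1, 5), (1, 6), (2, 1), (2, 2), (2, 5), (2, 6), (3, 2), (3, 5), (4, 2), (4, 5), (5, 1), (5, 2), (5, 5), (5, 6), (6, 1), (6, 2), (6, 5), (6, 6), (7, 2), (7, 5)]
Unfold 4 (reflect across v@8): 48 holes -> [(0, 2), (0, 5), (0, 10), (0, 13), (1, 1), (1, 2), (1, 5), (1, 6), (1, 9), (1, 10), (1, 13), (1, 14), (2, 1), (2, 2), (2, 5), (2, 6), (2, 9), (2, 10), (2, 13), (2, 14), (3, 2), (3, 5), (3, 10), (3, 13), (4, 2), (4, 5), (4, 10), (4, 13), (5, 1), (5, 2), (5, 5), (5, 6), (5, 9), (5, 10), (5, 13), (5, 14), (6, 1), (6, 2), (6, 5), (6, 6), (6, 9), (6, 10), (6, 13), (6, 14), (7, 2), (7, 5), (7, 10), (7, 13)]
Holes: [(0, 2), (0, 5), (0, 10), (0, 13), (1, 1), (1, 2), (1, 5), (1, 6), (1, 9), (1, 10), (1, 13), (1, 14), (2, 1), (2, 2), (2, 5), (2, 6), (2, 9), (2, 10), (2, 13), (2, 14), (3, 2), (3, 5), (3, 10), (3, 13), (4, 2), (4, 5), (4, 10), (4, 13), (5, 1), (5, 2), (5, 5), (5, 6), (5, 9), (5, 10), (5, 13), (5, 14), (6, 1), (6, 2), (6, 5), (6, 6), (6, 9), (6, 10), (6, 13), (6, 14), (7, 2), (7, 5), (7, 10), (7, 13)]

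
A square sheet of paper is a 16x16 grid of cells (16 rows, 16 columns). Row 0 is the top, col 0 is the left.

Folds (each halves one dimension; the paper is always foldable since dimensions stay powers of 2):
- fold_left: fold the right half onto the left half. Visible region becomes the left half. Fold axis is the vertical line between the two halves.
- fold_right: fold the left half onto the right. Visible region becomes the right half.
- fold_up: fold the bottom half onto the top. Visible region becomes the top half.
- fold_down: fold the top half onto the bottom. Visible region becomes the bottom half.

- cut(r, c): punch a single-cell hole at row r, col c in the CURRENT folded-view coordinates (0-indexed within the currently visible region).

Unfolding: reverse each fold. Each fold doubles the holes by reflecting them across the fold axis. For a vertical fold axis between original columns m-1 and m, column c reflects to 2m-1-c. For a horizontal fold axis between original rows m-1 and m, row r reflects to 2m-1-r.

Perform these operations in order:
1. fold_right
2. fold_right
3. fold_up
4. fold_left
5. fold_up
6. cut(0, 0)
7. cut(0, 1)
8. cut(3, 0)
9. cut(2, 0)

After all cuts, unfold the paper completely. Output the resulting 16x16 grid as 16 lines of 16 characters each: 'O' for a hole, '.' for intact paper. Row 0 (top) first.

Op 1 fold_right: fold axis v@8; visible region now rows[0,16) x cols[8,16) = 16x8
Op 2 fold_right: fold axis v@12; visible region now rows[0,16) x cols[12,16) = 16x4
Op 3 fold_up: fold axis h@8; visible region now rows[0,8) x cols[12,16) = 8x4
Op 4 fold_left: fold axis v@14; visible region now rows[0,8) x cols[12,14) = 8x2
Op 5 fold_up: fold axis h@4; visible region now rows[0,4) x cols[12,14) = 4x2
Op 6 cut(0, 0): punch at orig (0,12); cuts so far [(0, 12)]; region rows[0,4) x cols[12,14) = 4x2
Op 7 cut(0, 1): punch at orig (0,13); cuts so far [(0, 12), (0, 13)]; region rows[0,4) x cols[12,14) = 4x2
Op 8 cut(3, 0): punch at orig (3,12); cuts so far [(0, 12), (0, 13), (3, 12)]; region rows[0,4) x cols[12,14) = 4x2
Op 9 cut(2, 0): punch at orig (2,12); cuts so far [(0, 12), (0, 13), (2, 12), (3, 12)]; region rows[0,4) x cols[12,14) = 4x2
Unfold 1 (reflect across h@4): 8 holes -> [(0, 12), (0, 13), (2, 12), (3, 12), (4, 12), (5, 12), (7, 12), (7, 13)]
Unfold 2 (reflect across v@14): 16 holes -> [(0, 12), (0, 13), (0, 14), (0, 15), (2, 12), (2, 15), (3, 12), (3, 15), (4, 12), (4, 15), (5, 12), (5, 15), (7, 12), (7, 13), (7, 14), (7, 15)]
Unfold 3 (reflect across h@8): 32 holes -> [(0, 12), (0, 13), (0, 14), (0, 15), (2, 12), (2, 15), (3, 12), (3, 15), (4, 12), (4, 15), (5, 12), (5, 15), (7, 12), (7, 13), (7, 14), (7, 15), (8, 12), (8, 13), (8, 14), (8, 15), (10, 12), (10, 15), (11, 12), (11, 15), (12, 12), (12, 15), (13, 12), (13, 15), (15, 12), (15, 13), (15, 14), (15, 15)]
Unfold 4 (reflect across v@12): 64 holes -> [(0, 8), (0, 9), (0, 10), (0, 11), (0, 12), (0, 13), (0, 14), (0, 15), (2, 8), (2, 11), (2, 12), (2, 15), (3, 8), (3, 11), (3, 12), (3, 15), (4, 8), (4, 11), (4, 12), (4, 15), (5, 8), (5, 11), (5, 12), (5, 15), (7, 8), (7, 9), (7, 10), (7, 11), (7, 12), (7, 13), (7, 14), (7, 15), (8, 8), (8, 9), (8, 10), (8, 11), (8, 12), (8, 13), (8, 14), (8, 15), (10, 8), (10, 11), (10, 12), (10, 15), (11, 8), (11, 11), (11, 12), (11, 15), (12, 8), (12, 11), (12, 12), (12, 15), (13, 8), (13, 11), (13, 12), (13, 15), (15, 8), (15, 9), (15, 10), (15, 11), (15, 12), (15, 13), (15, 14), (15, 15)]
Unfold 5 (reflect across v@8): 128 holes -> [(0, 0), (0, 1), (0, 2), (0, 3), (0, 4), (0, 5), (0, 6), (0, 7), (0, 8), (0, 9), (0, 10), (0, 11), (0, 12), (0, 13), (0, 14), (0, 15), (2, 0), (2, 3), (2, 4), (2, 7), (2, 8), (2, 11), (2, 12), (2, 15), (3, 0), (3, 3), (3, 4), (3, 7), (3, 8), (3, 11), (3, 12), (3, 15), (4, 0), (4, 3), (4, 4), (4, 7), (4, 8), (4, 11), (4, 12), (4, 15), (5, 0), (5, 3), (5, 4), (5, 7), (5, 8), (5, 11), (5, 12), (5, 15), (7, 0), (7, 1), (7, 2), (7, 3), (7, 4), (7, 5), (7, 6), (7, 7), (7, 8), (7, 9), (7, 10), (7, 11), (7, 12), (7, 13), (7, 14), (7, 15), (8, 0), (8, 1), (8, 2), (8, 3), (8, 4), (8, 5), (8, 6), (8, 7), (8, 8), (8, 9), (8, 10), (8, 11), (8, 12), (8, 13), (8, 14), (8, 15), (10, 0), (10, 3), (10, 4), (10, 7), (10, 8), (10, 11), (10, 12), (10, 15), (11, 0), (11, 3), (11, 4), (11, 7), (11, 8), (11, 11), (11, 12), (11, 15), (12, 0), (12, 3), (12, 4), (12, 7), (12, 8), (12, 11), (12, 12), (12, 15), (13, 0), (13, 3), (13, 4), (13, 7), (13, 8), (13, 11), (13, 12), (13, 15), (15, 0), (15, 1), (15, 2), (15, 3), (15, 4), (15, 5), (15, 6), (15, 7), (15, 8), (15, 9), (15, 10), (15, 11), (15, 12), (15, 13), (15, 14), (15, 15)]

Answer: OOOOOOOOOOOOOOOO
................
O..OO..OO..OO..O
O..OO..OO..OO..O
O..OO..OO..OO..O
O..OO..OO..OO..O
................
OOOOOOOOOOOOOOOO
OOOOOOOOOOOOOOOO
................
O..OO..OO..OO..O
O..OO..OO..OO..O
O..OO..OO..OO..O
O..OO..OO..OO..O
................
OOOOOOOOOOOOOOOO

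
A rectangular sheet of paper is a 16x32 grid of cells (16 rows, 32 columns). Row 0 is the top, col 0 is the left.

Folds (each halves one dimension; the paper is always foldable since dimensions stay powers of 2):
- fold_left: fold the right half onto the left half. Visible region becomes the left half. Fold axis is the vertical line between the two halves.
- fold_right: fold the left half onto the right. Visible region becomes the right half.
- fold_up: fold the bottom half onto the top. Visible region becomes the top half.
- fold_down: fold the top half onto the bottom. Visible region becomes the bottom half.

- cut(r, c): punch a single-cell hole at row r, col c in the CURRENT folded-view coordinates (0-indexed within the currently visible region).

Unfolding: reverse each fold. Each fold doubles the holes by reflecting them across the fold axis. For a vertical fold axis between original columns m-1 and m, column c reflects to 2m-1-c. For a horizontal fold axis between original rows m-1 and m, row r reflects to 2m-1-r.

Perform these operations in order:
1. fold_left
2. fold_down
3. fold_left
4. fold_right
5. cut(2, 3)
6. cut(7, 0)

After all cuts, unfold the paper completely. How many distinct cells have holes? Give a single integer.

Op 1 fold_left: fold axis v@16; visible region now rows[0,16) x cols[0,16) = 16x16
Op 2 fold_down: fold axis h@8; visible region now rows[8,16) x cols[0,16) = 8x16
Op 3 fold_left: fold axis v@8; visible region now rows[8,16) x cols[0,8) = 8x8
Op 4 fold_right: fold axis v@4; visible region now rows[8,16) x cols[4,8) = 8x4
Op 5 cut(2, 3): punch at orig (10,7); cuts so far [(10, 7)]; region rows[8,16) x cols[4,8) = 8x4
Op 6 cut(7, 0): punch at orig (15,4); cuts so far [(10, 7), (15, 4)]; region rows[8,16) x cols[4,8) = 8x4
Unfold 1 (reflect across v@4): 4 holes -> [(10, 0), (10, 7), (15, 3), (15, 4)]
Unfold 2 (reflect across v@8): 8 holes -> [(10, 0), (10, 7), (10, 8), (10, 15), (15, 3), (15, 4), (15, 11), (15, 12)]
Unfold 3 (reflect across h@8): 16 holes -> [(0, 3), (0, 4), (0, 11), (0, 12), (5, 0), (5, 7), (5, 8), (5, 15), (10, 0), (10, 7), (10, 8), (10, 15), (15, 3), (15, 4), (15, 11), (15, 12)]
Unfold 4 (reflect across v@16): 32 holes -> [(0, 3), (0, 4), (0, 11), (0, 12), (0, 19), (0, 20), (0, 27), (0, 28), (5, 0), (5, 7), (5, 8), (5, 15), (5, 16), (5, 23), (5, 24), (5, 31), (10, 0), (10, 7), (10, 8), (10, 15), (10, 16), (10, 23), (10, 24), (10, 31), (15, 3), (15, 4), (15, 11), (15, 12), (15, 19), (15, 20), (15, 27), (15, 28)]

Answer: 32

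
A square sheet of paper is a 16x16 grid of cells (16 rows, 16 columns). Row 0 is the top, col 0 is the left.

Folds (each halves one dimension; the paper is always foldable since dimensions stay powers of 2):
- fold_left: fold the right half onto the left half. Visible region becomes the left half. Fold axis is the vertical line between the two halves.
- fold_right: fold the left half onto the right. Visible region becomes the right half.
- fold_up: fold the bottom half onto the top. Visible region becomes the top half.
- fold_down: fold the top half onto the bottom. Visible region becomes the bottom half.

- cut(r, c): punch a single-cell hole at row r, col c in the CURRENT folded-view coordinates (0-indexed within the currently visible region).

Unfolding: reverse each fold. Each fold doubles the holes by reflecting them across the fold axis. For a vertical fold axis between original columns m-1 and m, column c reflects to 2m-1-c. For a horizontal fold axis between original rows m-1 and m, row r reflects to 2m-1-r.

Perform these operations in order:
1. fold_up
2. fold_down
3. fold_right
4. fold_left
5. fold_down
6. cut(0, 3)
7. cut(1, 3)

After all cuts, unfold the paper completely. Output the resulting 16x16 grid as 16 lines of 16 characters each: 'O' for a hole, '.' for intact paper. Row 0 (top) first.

Answer: ...OO......OO...
...OO......OO...
...OO......OO...
...OO......OO...
...OO......OO...
...OO......OO...
...OO......OO...
...OO......OO...
...OO......OO...
...OO......OO...
...OO......OO...
...OO......OO...
...OO......OO...
...OO......OO...
...OO......OO...
...OO......OO...

Derivation:
Op 1 fold_up: fold axis h@8; visible region now rows[0,8) x cols[0,16) = 8x16
Op 2 fold_down: fold axis h@4; visible region now rows[4,8) x cols[0,16) = 4x16
Op 3 fold_right: fold axis v@8; visible region now rows[4,8) x cols[8,16) = 4x8
Op 4 fold_left: fold axis v@12; visible region now rows[4,8) x cols[8,12) = 4x4
Op 5 fold_down: fold axis h@6; visible region now rows[6,8) x cols[8,12) = 2x4
Op 6 cut(0, 3): punch at orig (6,11); cuts so far [(6, 11)]; region rows[6,8) x cols[8,12) = 2x4
Op 7 cut(1, 3): punch at orig (7,11); cuts so far [(6, 11), (7, 11)]; region rows[6,8) x cols[8,12) = 2x4
Unfold 1 (reflect across h@6): 4 holes -> [(4, 11), (5, 11), (6, 11), (7, 11)]
Unfold 2 (reflect across v@12): 8 holes -> [(4, 11), (4, 12), (5, 11), (5, 12), (6, 11), (6, 12), (7, 11), (7, 12)]
Unfold 3 (reflect across v@8): 16 holes -> [(4, 3), (4, 4), (4, 11), (4, 12), (5, 3), (5, 4), (5, 11), (5, 12), (6, 3), (6, 4), (6, 11), (6, 12), (7, 3), (7, 4), (7, 11), (7, 12)]
Unfold 4 (reflect across h@4): 32 holes -> [(0, 3), (0, 4), (0, 11), (0, 12), (1, 3), (1, 4), (1, 11), (1, 12), (2, 3), (2, 4), (2, 11), (2, 12), (3, 3), (3, 4), (3, 11), (3, 12), (4, 3), (4, 4), (4, 11), (4, 12), (5, 3), (5, 4), (5, 11), (5, 12), (6, 3), (6, 4), (6, 11), (6, 12), (7, 3), (7, 4), (7, 11), (7, 12)]
Unfold 5 (reflect across h@8): 64 holes -> [(0, 3), (0, 4), (0, 11), (0, 12), (1, 3), (1, 4), (1, 11), (1, 12), (2, 3), (2, 4), (2, 11), (2, 12), (3, 3), (3, 4), (3, 11), (3, 12), (4, 3), (4, 4), (4, 11), (4, 12), (5, 3), (5, 4), (5, 11), (5, 12), (6, 3), (6, 4), (6, 11), (6, 12), (7, 3), (7, 4), (7, 11), (7, 12), (8, 3), (8, 4), (8, 11), (8, 12), (9, 3), (9, 4), (9, 11), (9, 12), (10, 3), (10, 4), (10, 11), (10, 12), (11, 3), (11, 4), (11, 11), (11, 12), (12, 3), (12, 4), (12, 11), (12, 12), (13, 3), (13, 4), (13, 11), (13, 12), (14, 3), (14, 4), (14, 11), (14, 12), (15, 3), (15, 4), (15, 11), (15, 12)]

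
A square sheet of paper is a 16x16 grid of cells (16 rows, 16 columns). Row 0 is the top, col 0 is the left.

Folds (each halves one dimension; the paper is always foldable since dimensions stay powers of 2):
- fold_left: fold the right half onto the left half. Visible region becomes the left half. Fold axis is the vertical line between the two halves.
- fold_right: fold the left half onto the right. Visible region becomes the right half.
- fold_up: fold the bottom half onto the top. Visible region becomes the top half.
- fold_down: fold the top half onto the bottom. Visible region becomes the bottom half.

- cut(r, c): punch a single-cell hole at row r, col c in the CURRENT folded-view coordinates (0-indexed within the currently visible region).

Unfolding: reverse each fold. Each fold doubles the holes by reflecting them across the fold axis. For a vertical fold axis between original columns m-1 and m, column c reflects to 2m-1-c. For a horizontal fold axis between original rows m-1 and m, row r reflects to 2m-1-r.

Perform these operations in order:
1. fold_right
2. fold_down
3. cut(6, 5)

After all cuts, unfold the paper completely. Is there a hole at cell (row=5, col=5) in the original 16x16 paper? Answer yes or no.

Op 1 fold_right: fold axis v@8; visible region now rows[0,16) x cols[8,16) = 16x8
Op 2 fold_down: fold axis h@8; visible region now rows[8,16) x cols[8,16) = 8x8
Op 3 cut(6, 5): punch at orig (14,13); cuts so far [(14, 13)]; region rows[8,16) x cols[8,16) = 8x8
Unfold 1 (reflect across h@8): 2 holes -> [(1, 13), (14, 13)]
Unfold 2 (reflect across v@8): 4 holes -> [(1, 2), (1, 13), (14, 2), (14, 13)]
Holes: [(1, 2), (1, 13), (14, 2), (14, 13)]

Answer: no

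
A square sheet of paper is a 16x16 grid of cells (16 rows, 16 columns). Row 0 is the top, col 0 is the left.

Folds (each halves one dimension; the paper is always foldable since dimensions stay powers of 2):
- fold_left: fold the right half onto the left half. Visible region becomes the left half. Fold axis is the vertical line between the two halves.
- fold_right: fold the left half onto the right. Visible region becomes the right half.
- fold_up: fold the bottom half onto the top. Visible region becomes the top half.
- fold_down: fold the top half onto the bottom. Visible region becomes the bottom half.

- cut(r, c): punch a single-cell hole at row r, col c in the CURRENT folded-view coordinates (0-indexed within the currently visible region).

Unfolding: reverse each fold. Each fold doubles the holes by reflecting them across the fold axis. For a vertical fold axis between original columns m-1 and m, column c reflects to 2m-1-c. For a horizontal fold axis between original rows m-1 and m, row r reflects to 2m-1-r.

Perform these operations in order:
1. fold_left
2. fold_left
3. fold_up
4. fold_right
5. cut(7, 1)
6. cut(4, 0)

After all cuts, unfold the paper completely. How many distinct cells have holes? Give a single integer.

Op 1 fold_left: fold axis v@8; visible region now rows[0,16) x cols[0,8) = 16x8
Op 2 fold_left: fold axis v@4; visible region now rows[0,16) x cols[0,4) = 16x4
Op 3 fold_up: fold axis h@8; visible region now rows[0,8) x cols[0,4) = 8x4
Op 4 fold_right: fold axis v@2; visible region now rows[0,8) x cols[2,4) = 8x2
Op 5 cut(7, 1): punch at orig (7,3); cuts so far [(7, 3)]; region rows[0,8) x cols[2,4) = 8x2
Op 6 cut(4, 0): punch at orig (4,2); cuts so far [(4, 2), (7, 3)]; region rows[0,8) x cols[2,4) = 8x2
Unfold 1 (reflect across v@2): 4 holes -> [(4, 1), (4, 2), (7, 0), (7, 3)]
Unfold 2 (reflect across h@8): 8 holes -> [(4, 1), (4, 2), (7, 0), (7, 3), (8, 0), (8, 3), (11, 1), (11, 2)]
Unfold 3 (reflect across v@4): 16 holes -> [(4, 1), (4, 2), (4, 5), (4, 6), (7, 0), (7, 3), (7, 4), (7, 7), (8, 0), (8, 3), (8, 4), (8, 7), (11, 1), (11, 2), (11, 5), (11, 6)]
Unfold 4 (reflect across v@8): 32 holes -> [(4, 1), (4, 2), (4, 5), (4, 6), (4, 9), (4, 10), (4, 13), (4, 14), (7, 0), (7, 3), (7, 4), (7, 7), (7, 8), (7, 11), (7, 12), (7, 15), (8, 0), (8, 3), (8, 4), (8, 7), (8, 8), (8, 11), (8, 12), (8, 15), (11, 1), (11, 2), (11, 5), (11, 6), (11, 9), (11, 10), (11, 13), (11, 14)]

Answer: 32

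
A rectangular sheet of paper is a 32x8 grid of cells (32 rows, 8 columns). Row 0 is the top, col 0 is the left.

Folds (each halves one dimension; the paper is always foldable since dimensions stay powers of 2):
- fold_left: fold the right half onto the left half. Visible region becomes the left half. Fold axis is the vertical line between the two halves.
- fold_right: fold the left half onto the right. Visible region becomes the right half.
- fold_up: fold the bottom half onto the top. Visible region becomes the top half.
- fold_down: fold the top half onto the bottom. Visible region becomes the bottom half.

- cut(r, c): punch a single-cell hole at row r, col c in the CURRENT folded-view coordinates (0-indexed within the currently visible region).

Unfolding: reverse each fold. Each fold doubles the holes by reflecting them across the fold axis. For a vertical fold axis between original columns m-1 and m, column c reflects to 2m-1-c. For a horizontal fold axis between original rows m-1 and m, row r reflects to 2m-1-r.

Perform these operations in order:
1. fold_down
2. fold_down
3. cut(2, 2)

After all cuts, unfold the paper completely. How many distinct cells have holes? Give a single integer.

Op 1 fold_down: fold axis h@16; visible region now rows[16,32) x cols[0,8) = 16x8
Op 2 fold_down: fold axis h@24; visible region now rows[24,32) x cols[0,8) = 8x8
Op 3 cut(2, 2): punch at orig (26,2); cuts so far [(26, 2)]; region rows[24,32) x cols[0,8) = 8x8
Unfold 1 (reflect across h@24): 2 holes -> [(21, 2), (26, 2)]
Unfold 2 (reflect across h@16): 4 holes -> [(5, 2), (10, 2), (21, 2), (26, 2)]

Answer: 4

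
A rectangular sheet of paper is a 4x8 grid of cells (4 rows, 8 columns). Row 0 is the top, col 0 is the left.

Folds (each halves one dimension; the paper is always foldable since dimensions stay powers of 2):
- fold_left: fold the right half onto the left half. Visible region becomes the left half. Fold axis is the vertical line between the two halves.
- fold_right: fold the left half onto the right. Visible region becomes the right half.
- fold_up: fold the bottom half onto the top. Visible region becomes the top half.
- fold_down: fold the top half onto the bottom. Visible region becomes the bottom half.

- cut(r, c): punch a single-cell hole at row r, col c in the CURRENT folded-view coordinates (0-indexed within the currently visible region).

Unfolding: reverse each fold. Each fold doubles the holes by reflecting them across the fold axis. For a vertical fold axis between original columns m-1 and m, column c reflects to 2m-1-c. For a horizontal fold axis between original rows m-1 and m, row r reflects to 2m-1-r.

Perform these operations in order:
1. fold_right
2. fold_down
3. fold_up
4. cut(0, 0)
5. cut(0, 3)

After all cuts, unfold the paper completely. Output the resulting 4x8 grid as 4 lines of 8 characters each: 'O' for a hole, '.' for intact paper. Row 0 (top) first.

Answer: O..OO..O
O..OO..O
O..OO..O
O..OO..O

Derivation:
Op 1 fold_right: fold axis v@4; visible region now rows[0,4) x cols[4,8) = 4x4
Op 2 fold_down: fold axis h@2; visible region now rows[2,4) x cols[4,8) = 2x4
Op 3 fold_up: fold axis h@3; visible region now rows[2,3) x cols[4,8) = 1x4
Op 4 cut(0, 0): punch at orig (2,4); cuts so far [(2, 4)]; region rows[2,3) x cols[4,8) = 1x4
Op 5 cut(0, 3): punch at orig (2,7); cuts so far [(2, 4), (2, 7)]; region rows[2,3) x cols[4,8) = 1x4
Unfold 1 (reflect across h@3): 4 holes -> [(2, 4), (2, 7), (3, 4), (3, 7)]
Unfold 2 (reflect across h@2): 8 holes -> [(0, 4), (0, 7), (1, 4), (1, 7), (2, 4), (2, 7), (3, 4), (3, 7)]
Unfold 3 (reflect across v@4): 16 holes -> [(0, 0), (0, 3), (0, 4), (0, 7), (1, 0), (1, 3), (1, 4), (1, 7), (2, 0), (2, 3), (2, 4), (2, 7), (3, 0), (3, 3), (3, 4), (3, 7)]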